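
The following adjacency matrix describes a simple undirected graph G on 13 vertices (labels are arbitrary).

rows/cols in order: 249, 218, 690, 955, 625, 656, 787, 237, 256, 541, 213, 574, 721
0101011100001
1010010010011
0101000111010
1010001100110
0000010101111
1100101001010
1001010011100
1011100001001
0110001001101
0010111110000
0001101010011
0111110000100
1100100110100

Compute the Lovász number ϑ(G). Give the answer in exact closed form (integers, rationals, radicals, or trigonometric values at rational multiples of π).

sqrt(13)

deg(955) = 6; N(955) = {249, 690, 787, 237, 213, 574}.
deg(256) = 6; N(256) = {218, 690, 787, 541, 213, 721}.
deg(656) = 6; N(656) = {249, 218, 625, 787, 541, 574}.
Vertex 721 has 6 neighbors: 249, 218, 625, 237, 256, 213.
deg(v) = 6 for all v (|V|=13); strongly regular (13,6,2,3).
The 3 distinct eigenvalues: [6.0, 1.3028, -2.3028].
ϑ = −N·λ_min/(λ_max−λ_min) = −13·(-sqrt(13)/2 - 1/2)/(6−(-sqrt(13)/2 - 1/2)) = sqrt(13).
≈ 3.60555128 (to 8 d.p.).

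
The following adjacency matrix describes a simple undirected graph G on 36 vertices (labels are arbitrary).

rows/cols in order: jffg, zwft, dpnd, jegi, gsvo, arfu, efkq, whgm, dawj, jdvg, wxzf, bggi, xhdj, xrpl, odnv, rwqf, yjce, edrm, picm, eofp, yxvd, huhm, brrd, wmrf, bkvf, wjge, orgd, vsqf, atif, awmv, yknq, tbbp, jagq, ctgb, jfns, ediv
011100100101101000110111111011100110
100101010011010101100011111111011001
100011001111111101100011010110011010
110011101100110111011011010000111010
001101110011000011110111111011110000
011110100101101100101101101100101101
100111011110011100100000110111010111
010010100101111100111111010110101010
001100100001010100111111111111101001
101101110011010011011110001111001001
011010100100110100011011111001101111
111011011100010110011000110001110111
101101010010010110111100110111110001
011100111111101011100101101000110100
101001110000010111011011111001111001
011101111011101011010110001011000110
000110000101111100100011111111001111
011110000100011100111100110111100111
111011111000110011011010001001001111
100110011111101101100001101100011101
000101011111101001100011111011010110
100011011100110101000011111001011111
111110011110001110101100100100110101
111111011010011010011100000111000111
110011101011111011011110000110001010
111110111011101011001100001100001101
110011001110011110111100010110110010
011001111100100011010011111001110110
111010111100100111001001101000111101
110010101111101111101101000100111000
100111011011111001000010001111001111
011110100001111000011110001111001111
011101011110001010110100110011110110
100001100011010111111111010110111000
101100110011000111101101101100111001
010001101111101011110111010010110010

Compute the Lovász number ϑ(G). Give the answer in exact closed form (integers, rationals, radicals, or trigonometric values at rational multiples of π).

8

Vertex gsvo has 21 neighbors: dpnd, jegi, arfu, efkq, whgm, wxzf, bggi, yjce, edrm, picm, eofp, huhm, brrd, wmrf, bkvf, wjge, orgd, atif, awmv, yknq, tbbp.
Vertex wmrf has 21 neighbors: jffg, zwft, dpnd, jegi, gsvo, arfu, whgm, dawj, wxzf, xrpl, odnv, yjce, eofp, yxvd, huhm, vsqf, atif, awmv, ctgb, jfns, ediv.
Vertex xrpl has 21 neighbors: zwft, dpnd, jegi, efkq, whgm, dawj, jdvg, wxzf, bggi, xhdj, odnv, yjce, edrm, picm, huhm, wmrf, bkvf, orgd, yknq, tbbp, ctgb.
deg(xhdj) = 21; N(xhdj) = {jffg, dpnd, jegi, arfu, whgm, wxzf, xrpl, rwqf, yjce, picm, eofp, yxvd, huhm, bkvf, wjge, vsqf, atif, awmv, yknq, tbbp, ediv}.
G on 36 vertices is 21-regular; Kneser K(9,2) on C(9,2)=36 vertices.
A has 3 distinct eigenvalues ≈ [21.0, 1.0, -6.0].
ϑ = −N·λ_min/(λ_max−λ_min) = −36·(-6)/(21−(-6)) = 8.
ϑ(G) ≈ 8.000000.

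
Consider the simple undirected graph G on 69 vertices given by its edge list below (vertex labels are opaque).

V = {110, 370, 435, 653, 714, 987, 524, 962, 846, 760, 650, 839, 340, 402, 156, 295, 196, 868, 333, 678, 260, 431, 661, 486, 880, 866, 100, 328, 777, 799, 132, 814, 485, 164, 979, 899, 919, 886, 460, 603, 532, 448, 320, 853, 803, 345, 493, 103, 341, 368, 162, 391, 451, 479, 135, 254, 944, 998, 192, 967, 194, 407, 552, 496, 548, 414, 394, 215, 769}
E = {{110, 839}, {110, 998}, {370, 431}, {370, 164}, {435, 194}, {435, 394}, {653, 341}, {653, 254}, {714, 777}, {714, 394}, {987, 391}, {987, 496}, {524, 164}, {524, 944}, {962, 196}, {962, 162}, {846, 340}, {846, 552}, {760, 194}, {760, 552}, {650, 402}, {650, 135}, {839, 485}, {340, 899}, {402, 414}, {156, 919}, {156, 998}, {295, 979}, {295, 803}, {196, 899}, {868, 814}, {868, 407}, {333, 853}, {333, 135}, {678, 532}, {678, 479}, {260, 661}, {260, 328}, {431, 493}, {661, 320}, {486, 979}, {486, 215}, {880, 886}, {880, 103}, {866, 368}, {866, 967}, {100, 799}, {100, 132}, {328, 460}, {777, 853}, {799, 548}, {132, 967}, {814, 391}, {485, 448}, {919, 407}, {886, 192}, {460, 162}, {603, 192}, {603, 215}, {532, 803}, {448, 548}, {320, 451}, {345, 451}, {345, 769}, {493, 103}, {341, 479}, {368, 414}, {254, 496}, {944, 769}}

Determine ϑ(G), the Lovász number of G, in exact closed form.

69*cos(pi/69)/(cos(pi/69) + 1)

Vertex 880 has 2 neighbors: 886, 103.
Vertex 194 has 2 neighbors: 435, 760.
Vertex 460 has 2 neighbors: 328, 162.
deg(320) = 2; N(320) = {661, 451}.
2-regular, N=69; a single 69-cycle (edge-transitive).
spec(A) ≈ [2.0, 1.99171, 1.96692, 1.92583, 1.86879, 1.79626, 1.70884, 1.60726, 1.49237, 1.36511, 1.22653, 1.0778, 0.92013, 0.75484, 0.58329, 0.40691, 0.22716, 0.04553, -0.13648, -0.31737, -0.49562, -0.66976, -0.83835, -1.0, -1.15336, -1.29716, -1.43022, -1.55142, -1.65977, -1.75437, -1.83442, -1.89928, -1.9484, -1.98137, -1.99793] (distinct, 5 d.p.).
λ_max=2, λ_min=-2*cos(pi/69); ϑ = −69·λ_min/(λ_max−λ_min) = 69*cos(pi/69)/(cos(pi/69) + 1).
ϑ(G) ≈ 34.482114.
Sandwich: α(G)=34 ≤ ϑ(G)=69*cos(pi/69)/(cos(pi/69) + 1) ≤ χ(Ḡ)=35 (both strict).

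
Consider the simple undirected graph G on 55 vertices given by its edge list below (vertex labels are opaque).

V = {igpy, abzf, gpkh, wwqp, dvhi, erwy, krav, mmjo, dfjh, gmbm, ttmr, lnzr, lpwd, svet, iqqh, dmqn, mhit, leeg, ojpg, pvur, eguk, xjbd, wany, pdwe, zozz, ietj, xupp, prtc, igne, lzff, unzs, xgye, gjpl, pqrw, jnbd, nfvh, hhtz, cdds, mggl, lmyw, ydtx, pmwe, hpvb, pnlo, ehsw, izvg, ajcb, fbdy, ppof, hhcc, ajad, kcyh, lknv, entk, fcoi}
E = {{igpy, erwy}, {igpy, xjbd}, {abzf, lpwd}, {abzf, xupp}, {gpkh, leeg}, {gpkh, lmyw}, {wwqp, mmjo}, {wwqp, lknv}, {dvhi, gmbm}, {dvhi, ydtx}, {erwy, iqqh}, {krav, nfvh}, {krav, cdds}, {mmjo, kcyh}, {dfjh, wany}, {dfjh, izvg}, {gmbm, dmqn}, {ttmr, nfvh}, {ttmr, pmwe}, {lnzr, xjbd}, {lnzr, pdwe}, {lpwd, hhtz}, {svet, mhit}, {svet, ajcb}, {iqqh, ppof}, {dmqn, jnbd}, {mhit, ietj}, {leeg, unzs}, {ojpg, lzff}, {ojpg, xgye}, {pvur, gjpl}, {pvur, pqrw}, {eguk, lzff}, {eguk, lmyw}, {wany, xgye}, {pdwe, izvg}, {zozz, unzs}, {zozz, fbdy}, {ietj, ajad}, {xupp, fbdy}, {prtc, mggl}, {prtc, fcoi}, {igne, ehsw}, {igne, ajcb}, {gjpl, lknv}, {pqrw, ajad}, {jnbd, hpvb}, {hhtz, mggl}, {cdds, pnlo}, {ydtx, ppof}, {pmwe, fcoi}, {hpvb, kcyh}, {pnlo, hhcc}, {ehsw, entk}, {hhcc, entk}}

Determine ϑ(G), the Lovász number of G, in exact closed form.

Vertex lzff has 2 neighbors: ojpg, eguk.
deg(xgye) = 2; N(xgye) = {ojpg, wany}.
N(xupp) = {abzf, fbdy}, |N(xupp)| = 2.
deg(gpkh) = 2; N(gpkh) = {leeg, lmyw}.
Every vertex has degree 2 (N=55); a single 55-cycle (edge-transitive).
Distinct eigenvalues (to 6 d.p.): [2.0, 1.986963, 1.948024, 1.883689, 1.794797, 1.682507, 1.548283, 1.393875, 1.221296, 1.032795, 0.83083, 0.618034, 0.397181, 0.17115, -0.057112, -0.28463, -0.508437, -0.725615, -0.933335, -1.128886, -1.309721, -1.473482, -1.618034, -1.741492, -1.842247, -1.918986, -1.970708, -1.996738].
ϑ = −N·λ_min/(λ_max−λ_min) = −55·(-2*cos(pi/55))/(2−(-2*cos(pi/55))) = 55*cos(pi/55)/(cos(pi/55) + 1).
Numerically 27.477556878.
α=27, χ(Ḡ)=28; ϑ=55*cos(pi/55)/(cos(pi/55) + 1) lies between (both strict).

55*cos(pi/55)/(cos(pi/55) + 1)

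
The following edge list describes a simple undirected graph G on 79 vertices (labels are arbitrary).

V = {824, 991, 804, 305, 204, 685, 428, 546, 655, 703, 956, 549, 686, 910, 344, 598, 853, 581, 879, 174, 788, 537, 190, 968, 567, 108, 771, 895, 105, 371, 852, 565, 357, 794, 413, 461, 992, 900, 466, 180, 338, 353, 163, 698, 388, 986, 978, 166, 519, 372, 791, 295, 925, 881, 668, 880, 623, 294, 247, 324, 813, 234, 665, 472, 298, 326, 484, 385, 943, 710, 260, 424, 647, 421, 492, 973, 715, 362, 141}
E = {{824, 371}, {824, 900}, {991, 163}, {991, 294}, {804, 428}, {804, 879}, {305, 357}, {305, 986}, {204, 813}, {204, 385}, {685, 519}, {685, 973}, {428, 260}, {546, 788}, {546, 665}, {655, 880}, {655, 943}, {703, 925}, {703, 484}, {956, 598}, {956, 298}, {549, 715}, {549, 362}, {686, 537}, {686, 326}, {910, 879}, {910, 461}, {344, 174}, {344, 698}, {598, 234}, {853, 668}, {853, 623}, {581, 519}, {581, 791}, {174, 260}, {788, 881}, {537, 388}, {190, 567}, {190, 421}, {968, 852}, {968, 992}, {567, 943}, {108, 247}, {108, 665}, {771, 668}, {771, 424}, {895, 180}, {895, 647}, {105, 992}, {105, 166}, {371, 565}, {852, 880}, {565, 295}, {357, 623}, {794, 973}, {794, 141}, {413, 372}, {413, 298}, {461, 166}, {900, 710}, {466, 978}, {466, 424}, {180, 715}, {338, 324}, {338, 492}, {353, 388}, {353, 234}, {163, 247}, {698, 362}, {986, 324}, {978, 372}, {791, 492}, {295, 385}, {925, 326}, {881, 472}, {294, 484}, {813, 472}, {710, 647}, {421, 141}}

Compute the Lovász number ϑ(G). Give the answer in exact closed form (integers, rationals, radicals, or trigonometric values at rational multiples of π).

79*cos(pi/79)/(cos(pi/79) + 1)

deg(549) = 2; N(549) = {715, 362}.
Vertex 298 has 2 neighbors: 956, 413.
N(910) = {879, 461}, |N(910)| = 2.
deg(385) = 2; N(385) = {204, 295}.
Every vertex has degree 2 (N=79); the odd cycle C_{79}.
A has 40 distinct eigenvalues ≈ [2.0, 1.993678, 1.974751, 1.943339, 1.89964, 1.843932, 1.776565, 1.697967, 1.608633, 1.509129, 1.400084, 1.282187, 1.156184, 1.022871, 0.883091, 0.737728, 0.587701, 0.433958, 0.277471, 0.11923, -0.039764, -0.198508, -0.355996, -0.511233, -0.663239, -0.811051, -0.953735, -1.09039, -1.22015, -1.342197, -1.455758, -1.560115, -1.654608, -1.738641, -1.811681, -1.873267, -1.92301, -1.960595, -1.985784, -1.998419].
Lovász (edge-transitive): ϑ = −79·(-2*cos(pi/79))/((2)−(-2*cos(pi/79))) = 79*cos(pi/79)/(cos(pi/79) + 1).
= 39.484379… (decimal).
Check 39 ≤ 79*cos(pi/79)/(cos(pi/79) + 1) ≤ 40: both strict.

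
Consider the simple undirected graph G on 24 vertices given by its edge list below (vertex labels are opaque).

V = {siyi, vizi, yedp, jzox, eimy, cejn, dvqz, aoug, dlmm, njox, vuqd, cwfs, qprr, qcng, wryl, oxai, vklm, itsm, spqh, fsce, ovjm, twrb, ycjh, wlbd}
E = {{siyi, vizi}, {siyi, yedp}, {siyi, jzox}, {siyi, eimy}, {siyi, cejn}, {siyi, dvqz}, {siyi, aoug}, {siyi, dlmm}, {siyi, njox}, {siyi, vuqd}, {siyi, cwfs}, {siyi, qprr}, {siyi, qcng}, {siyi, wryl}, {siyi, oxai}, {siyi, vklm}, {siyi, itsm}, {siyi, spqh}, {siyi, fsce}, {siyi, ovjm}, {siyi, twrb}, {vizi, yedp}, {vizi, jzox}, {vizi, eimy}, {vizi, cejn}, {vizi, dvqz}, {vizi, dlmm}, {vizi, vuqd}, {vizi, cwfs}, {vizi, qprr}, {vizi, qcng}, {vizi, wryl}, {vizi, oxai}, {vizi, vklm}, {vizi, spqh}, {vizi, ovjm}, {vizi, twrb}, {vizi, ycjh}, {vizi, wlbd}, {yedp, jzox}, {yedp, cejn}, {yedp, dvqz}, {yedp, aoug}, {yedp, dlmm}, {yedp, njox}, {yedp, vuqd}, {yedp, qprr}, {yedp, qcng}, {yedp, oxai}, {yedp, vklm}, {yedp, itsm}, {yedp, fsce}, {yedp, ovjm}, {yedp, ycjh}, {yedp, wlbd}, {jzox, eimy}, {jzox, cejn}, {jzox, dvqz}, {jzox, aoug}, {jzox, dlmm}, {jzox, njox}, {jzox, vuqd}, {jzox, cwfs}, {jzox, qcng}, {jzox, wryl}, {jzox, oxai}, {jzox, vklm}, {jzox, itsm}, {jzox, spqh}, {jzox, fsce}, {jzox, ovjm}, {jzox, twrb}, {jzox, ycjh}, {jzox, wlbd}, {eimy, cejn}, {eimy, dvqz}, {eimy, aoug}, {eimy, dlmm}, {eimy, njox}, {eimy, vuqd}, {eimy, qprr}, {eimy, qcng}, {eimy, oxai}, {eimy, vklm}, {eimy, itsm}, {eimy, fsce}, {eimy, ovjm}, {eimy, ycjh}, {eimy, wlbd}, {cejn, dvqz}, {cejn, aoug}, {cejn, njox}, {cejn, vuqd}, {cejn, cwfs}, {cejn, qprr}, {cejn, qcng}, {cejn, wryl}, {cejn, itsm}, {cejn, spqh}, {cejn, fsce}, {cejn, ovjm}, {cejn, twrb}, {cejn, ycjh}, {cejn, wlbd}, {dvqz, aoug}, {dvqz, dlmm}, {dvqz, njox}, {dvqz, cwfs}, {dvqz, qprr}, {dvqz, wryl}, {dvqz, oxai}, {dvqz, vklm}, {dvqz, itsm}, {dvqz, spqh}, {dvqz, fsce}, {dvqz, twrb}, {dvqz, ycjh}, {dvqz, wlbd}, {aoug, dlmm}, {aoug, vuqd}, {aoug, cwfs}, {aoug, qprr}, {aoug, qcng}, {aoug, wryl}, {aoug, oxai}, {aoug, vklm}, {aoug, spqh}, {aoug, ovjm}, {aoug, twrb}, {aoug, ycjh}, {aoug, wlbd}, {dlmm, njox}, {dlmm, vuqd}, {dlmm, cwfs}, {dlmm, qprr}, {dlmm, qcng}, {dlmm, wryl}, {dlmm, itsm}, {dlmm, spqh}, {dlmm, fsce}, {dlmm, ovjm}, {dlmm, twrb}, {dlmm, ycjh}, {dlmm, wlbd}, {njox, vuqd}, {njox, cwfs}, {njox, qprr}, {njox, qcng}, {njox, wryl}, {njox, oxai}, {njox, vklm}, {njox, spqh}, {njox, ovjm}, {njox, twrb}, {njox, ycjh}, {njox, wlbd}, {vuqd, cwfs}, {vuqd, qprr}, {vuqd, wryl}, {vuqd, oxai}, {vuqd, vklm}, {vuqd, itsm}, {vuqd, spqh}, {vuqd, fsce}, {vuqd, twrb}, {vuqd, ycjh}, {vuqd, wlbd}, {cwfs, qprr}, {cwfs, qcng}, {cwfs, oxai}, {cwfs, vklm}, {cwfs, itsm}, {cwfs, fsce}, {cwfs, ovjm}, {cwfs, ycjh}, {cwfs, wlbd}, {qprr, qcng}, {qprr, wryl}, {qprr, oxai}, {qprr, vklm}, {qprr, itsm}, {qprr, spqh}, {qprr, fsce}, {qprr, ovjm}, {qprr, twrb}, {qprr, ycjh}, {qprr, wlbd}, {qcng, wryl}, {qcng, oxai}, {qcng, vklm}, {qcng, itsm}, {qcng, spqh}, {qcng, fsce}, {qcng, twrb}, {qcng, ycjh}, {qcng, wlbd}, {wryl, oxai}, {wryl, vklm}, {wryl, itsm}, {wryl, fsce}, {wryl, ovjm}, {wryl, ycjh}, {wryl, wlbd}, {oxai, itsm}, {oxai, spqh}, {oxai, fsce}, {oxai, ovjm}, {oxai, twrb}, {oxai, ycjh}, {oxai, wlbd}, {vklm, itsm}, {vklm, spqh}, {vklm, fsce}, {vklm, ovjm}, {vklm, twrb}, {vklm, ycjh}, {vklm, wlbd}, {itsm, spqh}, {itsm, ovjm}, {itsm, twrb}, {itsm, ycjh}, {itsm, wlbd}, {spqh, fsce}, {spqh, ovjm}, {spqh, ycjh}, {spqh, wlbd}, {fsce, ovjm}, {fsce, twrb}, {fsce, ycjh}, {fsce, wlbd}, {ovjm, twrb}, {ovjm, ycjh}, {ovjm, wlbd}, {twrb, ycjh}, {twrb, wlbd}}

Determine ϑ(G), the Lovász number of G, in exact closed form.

deg(itsm) = 19; N(itsm) = {siyi, yedp, jzox, eimy, cejn, dvqz, dlmm, vuqd, cwfs, qprr, qcng, wryl, oxai, vklm, spqh, ovjm, twrb, ycjh, wlbd}.
deg(vizi) = 19; N(vizi) = {siyi, yedp, jzox, eimy, cejn, dvqz, dlmm, vuqd, cwfs, qprr, qcng, wryl, oxai, vklm, spqh, ovjm, twrb, ycjh, wlbd}.
Vertex spqh has 18 neighbors: siyi, vizi, jzox, cejn, dvqz, aoug, dlmm, njox, vuqd, qprr, qcng, oxai, vklm, itsm, fsce, ovjm, ycjh, wlbd.
Vertex cejn has 20 neighbors: siyi, vizi, yedp, jzox, eimy, dvqz, aoug, njox, vuqd, cwfs, qprr, qcng, wryl, itsm, spqh, fsce, ovjm, twrb, ycjh, wlbd.
Complete 6-partite, parts [6, 5, 4, 4, 3, 2]: perfect, ϑ = α = 6.
≈ 6.0000 (to 4 d.p.).
6 ≤ 6 ≤ 6: collapsed.

6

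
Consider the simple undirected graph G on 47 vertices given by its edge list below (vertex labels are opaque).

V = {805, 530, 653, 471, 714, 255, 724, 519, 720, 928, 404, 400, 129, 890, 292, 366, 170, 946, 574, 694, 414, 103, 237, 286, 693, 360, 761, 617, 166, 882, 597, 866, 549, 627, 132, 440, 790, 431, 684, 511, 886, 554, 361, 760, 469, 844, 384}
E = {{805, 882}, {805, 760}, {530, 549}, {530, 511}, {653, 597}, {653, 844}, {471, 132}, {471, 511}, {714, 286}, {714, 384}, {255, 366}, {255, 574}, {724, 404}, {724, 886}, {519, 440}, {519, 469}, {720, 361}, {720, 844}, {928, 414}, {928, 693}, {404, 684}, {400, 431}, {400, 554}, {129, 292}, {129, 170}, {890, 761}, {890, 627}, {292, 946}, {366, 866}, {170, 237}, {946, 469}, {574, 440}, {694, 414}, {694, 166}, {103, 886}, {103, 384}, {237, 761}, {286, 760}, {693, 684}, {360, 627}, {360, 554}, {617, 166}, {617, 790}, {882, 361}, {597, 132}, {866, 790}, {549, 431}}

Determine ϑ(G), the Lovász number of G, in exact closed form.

N(946) = {292, 469}, |N(946)| = 2.
Vertex 237 has 2 neighbors: 170, 761.
N(805) = {882, 760}, |N(805)| = 2.
Vertex 866 has 2 neighbors: 366, 790.
Every vertex has degree 2 (N=47); a single 47-cycle (edge-transitive).
spec(A) ≈ [2.0, 1.98215, 1.92894, 1.8413, 1.7208, 1.5696, 1.39038, 1.18636, 0.96116, 0.71882, 0.46364, 0.20019, -0.06683, -0.33266, -0.59255, -0.84187, -1.07616, -1.29126, -1.4833, -1.64888, -1.78504, -1.88934, -1.95992, -1.99553] (distinct, 5 d.p.).
Lovász: ϑ = −47(-2*cos(pi/47))/(2+-(-1)*2*cos(pi/47)) = 47*cos(pi/47)/(cos(pi/47) + 1).
≈ 23.47373149 (to 8 d.p.).
α=23, χ(Ḡ)=24; ϑ=47*cos(pi/47)/(cos(pi/47) + 1) lies between (both strict).

47*cos(pi/47)/(cos(pi/47) + 1)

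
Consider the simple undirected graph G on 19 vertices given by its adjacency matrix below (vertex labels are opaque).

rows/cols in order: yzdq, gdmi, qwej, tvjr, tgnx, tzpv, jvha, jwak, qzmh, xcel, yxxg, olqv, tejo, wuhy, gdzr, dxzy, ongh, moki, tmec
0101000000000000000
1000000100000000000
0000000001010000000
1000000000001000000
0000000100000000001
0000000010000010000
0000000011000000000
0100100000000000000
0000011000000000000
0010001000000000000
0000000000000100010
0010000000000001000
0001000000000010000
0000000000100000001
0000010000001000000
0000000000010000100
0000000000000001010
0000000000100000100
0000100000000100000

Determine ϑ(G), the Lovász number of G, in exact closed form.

N(tvjr) = {yzdq, tejo}, |N(tvjr)| = 2.
deg(jvha) = 2; N(jvha) = {qzmh, xcel}.
N(tzpv) = {qzmh, gdzr}, |N(tzpv)| = 2.
deg(wuhy) = 2; N(wuhy) = {yxxg, tmec}.
Every vertex has degree 2 (N=19); a single 19-cycle (edge-transitive).
The 10 distinct eigenvalues: [2.0, 1.892, 1.578, 1.094, 0.491, -0.165, -0.803, -1.355, -1.759, -1.973].
λ_max=2, λ_min=-2*cos(pi/19); ϑ = −19·λ_min/(λ_max−λ_min) = 19*cos(pi/19)/(cos(pi/19) + 1).
Numerically 9.434771.
Sandwich: α(G)=9 ≤ ϑ(G)=19*cos(pi/19)/(cos(pi/19) + 1) ≤ χ(Ḡ)=10 (both strict).

19*cos(pi/19)/(cos(pi/19) + 1)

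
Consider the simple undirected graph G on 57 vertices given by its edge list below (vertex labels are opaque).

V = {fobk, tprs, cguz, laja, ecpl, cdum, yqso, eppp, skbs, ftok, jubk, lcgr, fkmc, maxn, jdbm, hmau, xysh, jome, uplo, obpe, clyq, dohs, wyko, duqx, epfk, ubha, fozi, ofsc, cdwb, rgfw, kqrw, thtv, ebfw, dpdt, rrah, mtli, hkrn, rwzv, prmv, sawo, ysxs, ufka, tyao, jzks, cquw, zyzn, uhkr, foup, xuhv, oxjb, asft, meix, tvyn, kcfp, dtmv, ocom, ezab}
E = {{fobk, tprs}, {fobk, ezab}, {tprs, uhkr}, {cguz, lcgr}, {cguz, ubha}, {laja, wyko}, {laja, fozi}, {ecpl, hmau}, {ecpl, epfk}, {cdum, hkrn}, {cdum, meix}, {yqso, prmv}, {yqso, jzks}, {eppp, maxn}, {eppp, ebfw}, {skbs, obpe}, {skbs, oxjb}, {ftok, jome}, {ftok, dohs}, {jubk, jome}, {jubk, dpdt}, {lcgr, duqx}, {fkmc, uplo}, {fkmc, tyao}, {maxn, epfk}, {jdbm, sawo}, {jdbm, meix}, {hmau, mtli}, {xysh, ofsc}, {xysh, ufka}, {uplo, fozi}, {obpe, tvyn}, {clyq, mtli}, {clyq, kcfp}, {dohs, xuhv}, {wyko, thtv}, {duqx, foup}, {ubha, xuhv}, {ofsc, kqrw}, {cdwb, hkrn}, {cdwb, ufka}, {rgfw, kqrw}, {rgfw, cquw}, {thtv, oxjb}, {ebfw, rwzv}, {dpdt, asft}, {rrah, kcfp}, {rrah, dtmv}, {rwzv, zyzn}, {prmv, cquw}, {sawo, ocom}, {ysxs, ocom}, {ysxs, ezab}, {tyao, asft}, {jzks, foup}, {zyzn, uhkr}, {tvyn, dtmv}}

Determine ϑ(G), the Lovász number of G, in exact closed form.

57*cos(pi/57)/(cos(pi/57) + 1)

Vertex ysxs has 2 neighbors: ocom, ezab.
N(dpdt) = {jubk, asft}, |N(dpdt)| = 2.
deg(dohs) = 2; N(dohs) = {ftok, xuhv}.
Vertex tprs has 2 neighbors: fobk, uhkr.
57-vertex 2-regular graph: the odd cycle C_{57}.
spec(A) ≈ [2.0, 1.9879, 1.9516, 1.8916, 1.8087, 1.7038, 1.5783, 1.4336, 1.2714, 1.0939, 0.9031, 0.7013, 0.491, 0.2747, 0.0551, -0.1652, -0.3834, -0.597, -0.8034, -1.0, -1.1845, -1.3546, -1.5082, -1.6436, -1.7589, -1.853, -1.9245, -1.9727, -1.997] (distinct, 4 d.p.).
Lovász: ϑ = −57(-2*cos(pi/57))/(2+-(-1)*2*cos(pi/57)) = 57*cos(pi/57)/(cos(pi/57) + 1).
= 28.4783452… (decimal).
Lovász sandwich 28 ≤ 57*cos(pi/57)/(cos(pi/57) + 1) ≤ 29: both strict.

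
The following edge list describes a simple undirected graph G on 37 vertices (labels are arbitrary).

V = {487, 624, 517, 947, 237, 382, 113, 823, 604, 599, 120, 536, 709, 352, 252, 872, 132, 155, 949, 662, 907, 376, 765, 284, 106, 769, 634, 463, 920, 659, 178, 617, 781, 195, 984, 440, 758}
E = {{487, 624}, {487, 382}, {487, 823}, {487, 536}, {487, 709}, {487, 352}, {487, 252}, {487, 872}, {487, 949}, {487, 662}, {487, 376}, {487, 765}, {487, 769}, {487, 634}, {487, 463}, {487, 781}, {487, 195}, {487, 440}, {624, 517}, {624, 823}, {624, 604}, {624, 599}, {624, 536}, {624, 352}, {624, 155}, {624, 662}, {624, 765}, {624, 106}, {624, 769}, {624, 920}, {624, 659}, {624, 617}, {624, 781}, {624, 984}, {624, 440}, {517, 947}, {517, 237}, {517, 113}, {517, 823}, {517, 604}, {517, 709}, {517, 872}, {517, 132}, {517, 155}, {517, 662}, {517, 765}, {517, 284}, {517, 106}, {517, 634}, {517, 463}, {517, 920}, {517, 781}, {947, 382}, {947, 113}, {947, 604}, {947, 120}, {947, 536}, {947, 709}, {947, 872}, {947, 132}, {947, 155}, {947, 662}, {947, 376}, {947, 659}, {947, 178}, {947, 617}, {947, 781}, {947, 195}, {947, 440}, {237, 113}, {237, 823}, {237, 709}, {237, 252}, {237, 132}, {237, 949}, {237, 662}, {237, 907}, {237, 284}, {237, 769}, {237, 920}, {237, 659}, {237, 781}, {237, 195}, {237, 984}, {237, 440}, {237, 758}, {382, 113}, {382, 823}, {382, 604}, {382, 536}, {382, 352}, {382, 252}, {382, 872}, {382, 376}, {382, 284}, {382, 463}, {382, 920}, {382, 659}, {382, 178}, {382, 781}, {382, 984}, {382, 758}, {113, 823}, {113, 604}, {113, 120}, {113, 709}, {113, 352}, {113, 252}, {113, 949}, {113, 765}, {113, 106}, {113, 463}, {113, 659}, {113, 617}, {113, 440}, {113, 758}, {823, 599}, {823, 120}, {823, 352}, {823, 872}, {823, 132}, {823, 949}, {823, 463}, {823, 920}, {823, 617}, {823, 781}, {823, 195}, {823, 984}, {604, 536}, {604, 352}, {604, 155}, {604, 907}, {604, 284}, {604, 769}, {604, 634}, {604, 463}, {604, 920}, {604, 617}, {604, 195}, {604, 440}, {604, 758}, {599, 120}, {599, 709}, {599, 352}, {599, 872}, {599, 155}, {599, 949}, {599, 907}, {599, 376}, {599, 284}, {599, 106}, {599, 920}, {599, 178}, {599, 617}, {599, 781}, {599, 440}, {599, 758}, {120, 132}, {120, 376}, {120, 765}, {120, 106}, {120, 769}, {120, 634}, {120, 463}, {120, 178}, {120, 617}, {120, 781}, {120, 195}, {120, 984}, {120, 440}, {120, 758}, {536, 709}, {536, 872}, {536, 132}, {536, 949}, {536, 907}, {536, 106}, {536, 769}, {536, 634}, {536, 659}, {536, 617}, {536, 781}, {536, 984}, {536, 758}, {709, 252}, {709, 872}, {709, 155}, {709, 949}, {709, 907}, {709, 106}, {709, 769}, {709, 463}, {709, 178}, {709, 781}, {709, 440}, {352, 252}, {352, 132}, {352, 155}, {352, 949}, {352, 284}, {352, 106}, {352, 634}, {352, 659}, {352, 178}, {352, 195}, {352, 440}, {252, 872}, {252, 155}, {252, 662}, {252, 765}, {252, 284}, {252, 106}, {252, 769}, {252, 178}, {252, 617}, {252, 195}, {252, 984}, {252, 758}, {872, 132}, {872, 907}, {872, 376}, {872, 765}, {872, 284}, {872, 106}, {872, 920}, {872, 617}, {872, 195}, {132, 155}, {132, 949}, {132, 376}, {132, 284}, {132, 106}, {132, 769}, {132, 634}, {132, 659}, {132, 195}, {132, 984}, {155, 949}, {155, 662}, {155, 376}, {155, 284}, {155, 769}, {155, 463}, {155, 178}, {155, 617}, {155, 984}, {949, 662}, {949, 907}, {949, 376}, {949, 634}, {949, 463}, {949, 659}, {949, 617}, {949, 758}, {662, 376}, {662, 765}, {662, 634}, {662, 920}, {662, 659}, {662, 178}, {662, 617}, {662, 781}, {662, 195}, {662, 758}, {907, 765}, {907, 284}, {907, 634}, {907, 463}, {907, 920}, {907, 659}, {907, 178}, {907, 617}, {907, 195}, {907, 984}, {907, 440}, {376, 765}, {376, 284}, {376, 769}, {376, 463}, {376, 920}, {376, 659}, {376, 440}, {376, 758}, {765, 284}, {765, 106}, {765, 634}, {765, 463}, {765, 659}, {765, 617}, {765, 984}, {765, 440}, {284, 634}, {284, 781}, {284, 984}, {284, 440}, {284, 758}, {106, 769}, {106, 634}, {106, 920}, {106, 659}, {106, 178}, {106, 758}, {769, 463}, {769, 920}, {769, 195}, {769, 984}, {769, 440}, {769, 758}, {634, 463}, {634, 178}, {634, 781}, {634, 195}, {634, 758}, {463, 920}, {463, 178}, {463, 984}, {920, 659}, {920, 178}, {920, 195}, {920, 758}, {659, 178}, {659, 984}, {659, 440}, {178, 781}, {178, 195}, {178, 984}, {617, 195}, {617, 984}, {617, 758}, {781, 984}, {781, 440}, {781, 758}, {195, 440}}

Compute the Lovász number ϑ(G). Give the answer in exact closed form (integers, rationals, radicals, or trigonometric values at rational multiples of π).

deg(113) = 18; N(113) = {517, 947, 237, 382, 823, 604, 120, 709, 352, 252, 949, 765, 106, 463, 659, 617, 440, 758}.
N(352) = {487, 624, 382, 113, 823, 604, 599, 252, 132, 155, 949, 284, 106, 634, 659, 178, 195, 440}, |N(352)| = 18.
deg(949) = 18; N(949) = {487, 237, 113, 823, 599, 536, 709, 352, 132, 155, 662, 907, 376, 634, 463, 659, 617, 758}.
Vertex 823 has 18 neighbors: 487, 624, 517, 237, 382, 113, 599, 120, 352, 872, 132, 949, 463, 920, 617, 781, 195, 984.
G on 37 vertices is 18-regular; strongly regular (37,18,8,9).
A has 3 distinct eigenvalues ≈ [18.0, 2.541, -3.541].
Lovász: ϑ = −37(-sqrt(37)/2 - 1/2)/(18+-(-sqrt(37)/2 - 1/2)) = sqrt(37).
= 6.08276253… (decimal).

sqrt(37)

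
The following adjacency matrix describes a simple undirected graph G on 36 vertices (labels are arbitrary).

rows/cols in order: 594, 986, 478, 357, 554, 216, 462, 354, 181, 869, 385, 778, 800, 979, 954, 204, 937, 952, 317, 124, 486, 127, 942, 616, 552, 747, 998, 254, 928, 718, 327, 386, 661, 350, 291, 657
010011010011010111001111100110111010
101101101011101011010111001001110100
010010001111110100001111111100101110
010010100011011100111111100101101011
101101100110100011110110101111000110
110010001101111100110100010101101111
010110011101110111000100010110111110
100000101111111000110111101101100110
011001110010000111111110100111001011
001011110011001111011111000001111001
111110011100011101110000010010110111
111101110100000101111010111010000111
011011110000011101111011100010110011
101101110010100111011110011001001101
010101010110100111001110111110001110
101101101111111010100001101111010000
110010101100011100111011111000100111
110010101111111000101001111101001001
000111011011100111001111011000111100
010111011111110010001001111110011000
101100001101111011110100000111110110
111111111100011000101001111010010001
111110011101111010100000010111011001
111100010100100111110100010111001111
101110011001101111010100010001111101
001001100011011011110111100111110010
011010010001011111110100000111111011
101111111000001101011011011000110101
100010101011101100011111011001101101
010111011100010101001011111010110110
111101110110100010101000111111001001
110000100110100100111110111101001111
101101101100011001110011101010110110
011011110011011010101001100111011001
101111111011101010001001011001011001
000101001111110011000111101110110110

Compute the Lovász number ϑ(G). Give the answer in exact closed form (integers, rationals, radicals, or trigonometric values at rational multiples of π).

Vertex 657 has 21 neighbors: 357, 216, 181, 869, 385, 778, 800, 979, 937, 952, 127, 942, 616, 552, 998, 254, 928, 327, 386, 350, 291.
deg(124) = 21; N(124) = {986, 357, 554, 216, 354, 181, 869, 385, 778, 800, 979, 937, 486, 616, 552, 747, 998, 254, 928, 386, 661}.
Vertex 942 has 21 neighbors: 594, 986, 478, 357, 554, 354, 181, 869, 778, 800, 979, 954, 937, 317, 747, 254, 928, 718, 386, 661, 657.
deg(979) = 21; N(979) = {594, 478, 357, 216, 462, 354, 385, 800, 204, 937, 952, 124, 486, 127, 942, 747, 998, 718, 661, 350, 657}.
Regular of degree 21 on 36 vertices: Kneser K(9,2) on C(9,2)=36 vertices.
spec(A) ≈ [21.0, 1.0, -6.0] (distinct, 3 d.p.).
With N=36: ϑ(G) = 36·(-1*(-6))/(21−(-6)) = 8.
ϑ(G) ≈ 8.00000.

8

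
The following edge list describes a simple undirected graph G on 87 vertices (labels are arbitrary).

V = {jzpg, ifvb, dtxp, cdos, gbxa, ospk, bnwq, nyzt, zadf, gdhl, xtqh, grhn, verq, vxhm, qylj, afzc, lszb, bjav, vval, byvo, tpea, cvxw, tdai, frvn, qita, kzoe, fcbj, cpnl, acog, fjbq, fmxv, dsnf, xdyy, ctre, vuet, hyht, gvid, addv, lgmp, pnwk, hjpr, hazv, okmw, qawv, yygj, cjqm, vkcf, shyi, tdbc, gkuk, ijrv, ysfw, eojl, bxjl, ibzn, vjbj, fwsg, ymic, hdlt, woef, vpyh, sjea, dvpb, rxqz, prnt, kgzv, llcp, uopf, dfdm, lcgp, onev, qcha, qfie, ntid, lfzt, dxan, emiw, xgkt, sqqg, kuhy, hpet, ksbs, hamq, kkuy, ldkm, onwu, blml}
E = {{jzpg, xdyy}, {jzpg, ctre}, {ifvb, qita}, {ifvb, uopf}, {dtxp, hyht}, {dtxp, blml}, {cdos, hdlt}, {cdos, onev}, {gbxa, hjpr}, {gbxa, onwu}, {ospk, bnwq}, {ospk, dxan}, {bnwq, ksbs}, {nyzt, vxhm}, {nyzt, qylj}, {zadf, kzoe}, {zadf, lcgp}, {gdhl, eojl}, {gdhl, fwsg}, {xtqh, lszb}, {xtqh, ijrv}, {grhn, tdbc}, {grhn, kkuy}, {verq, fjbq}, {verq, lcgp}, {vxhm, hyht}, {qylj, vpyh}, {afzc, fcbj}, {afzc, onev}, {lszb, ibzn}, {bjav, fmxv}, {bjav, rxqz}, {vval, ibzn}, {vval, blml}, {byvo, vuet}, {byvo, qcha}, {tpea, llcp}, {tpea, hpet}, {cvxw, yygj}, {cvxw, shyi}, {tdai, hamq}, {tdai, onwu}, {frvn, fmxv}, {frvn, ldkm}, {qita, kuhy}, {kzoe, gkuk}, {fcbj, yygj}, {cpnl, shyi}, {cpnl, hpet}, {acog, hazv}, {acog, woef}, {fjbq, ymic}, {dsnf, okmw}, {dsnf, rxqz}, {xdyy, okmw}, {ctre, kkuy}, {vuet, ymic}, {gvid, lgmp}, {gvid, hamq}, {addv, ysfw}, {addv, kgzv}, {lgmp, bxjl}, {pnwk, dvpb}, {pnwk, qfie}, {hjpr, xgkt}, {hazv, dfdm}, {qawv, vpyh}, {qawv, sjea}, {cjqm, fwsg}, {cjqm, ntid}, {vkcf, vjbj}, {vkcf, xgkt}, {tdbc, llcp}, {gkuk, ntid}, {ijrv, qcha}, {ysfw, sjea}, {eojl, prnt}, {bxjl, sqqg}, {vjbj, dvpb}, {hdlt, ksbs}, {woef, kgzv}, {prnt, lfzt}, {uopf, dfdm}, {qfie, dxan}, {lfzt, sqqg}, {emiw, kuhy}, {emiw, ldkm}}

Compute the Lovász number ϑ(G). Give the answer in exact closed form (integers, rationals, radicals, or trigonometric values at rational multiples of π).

N(tdbc) = {grhn, llcp}, |N(tdbc)| = 2.
Vertex byvo has 2 neighbors: vuet, qcha.
N(onwu) = {gbxa, tdai}, |N(onwu)| = 2.
Vertex ibzn has 2 neighbors: lszb, vval.
Regular of degree 2 on 87 vertices: this is C_{87}, the 87-cycle.
Distinct eigenvalues (to 4 d.p.): [2.0, 1.9948, 1.9792, 1.9532, 1.9171, 1.871, 1.8152, 1.7498, 1.6754, 1.5922, 1.5007, 1.4014, 1.2948, 1.1814, 1.0619, 0.9368, 0.8069, 0.6727, 0.5351, 0.3946, 0.2521, 0.1083, -0.0361, -0.1803, -0.3236, -0.4651, -0.6043, -0.7403, -0.8724, -1.0, -1.1224, -1.2389, -1.349, -1.452, -1.5475, -1.6348, -1.7137, -1.7836, -1.8443, -1.8953, -1.9364, -1.9675, -1.9883, -1.9987].
ϑ = −N·λ_min/(λ_max−λ_min) = −87·(-2*cos(pi/87))/(2−(-2*cos(pi/87))) = 87*cos(pi/87)/(cos(pi/87) + 1).
= 43.48581645… (decimal).
Check 43 ≤ 87*cos(pi/87)/(cos(pi/87) + 1) ≤ 44: both strict.

87*cos(pi/87)/(cos(pi/87) + 1)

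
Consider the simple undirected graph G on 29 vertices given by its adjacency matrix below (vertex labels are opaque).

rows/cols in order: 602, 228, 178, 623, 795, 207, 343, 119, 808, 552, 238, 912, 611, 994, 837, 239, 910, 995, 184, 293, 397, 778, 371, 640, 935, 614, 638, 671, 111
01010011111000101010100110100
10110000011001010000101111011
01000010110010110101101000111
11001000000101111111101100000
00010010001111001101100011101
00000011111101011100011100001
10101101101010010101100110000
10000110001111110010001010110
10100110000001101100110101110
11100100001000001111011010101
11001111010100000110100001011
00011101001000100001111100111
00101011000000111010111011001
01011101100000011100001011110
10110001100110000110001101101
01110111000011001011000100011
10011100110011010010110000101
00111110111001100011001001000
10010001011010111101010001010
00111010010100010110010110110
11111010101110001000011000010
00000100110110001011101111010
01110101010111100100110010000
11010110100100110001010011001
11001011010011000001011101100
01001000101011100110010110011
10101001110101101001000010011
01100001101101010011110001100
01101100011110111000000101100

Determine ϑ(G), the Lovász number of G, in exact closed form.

sqrt(29)

N(238) = {602, 228, 795, 207, 343, 119, 552, 912, 995, 184, 397, 614, 671, 111}, |N(238)| = 14.
N(994) = {228, 623, 795, 207, 119, 808, 239, 910, 995, 371, 935, 614, 638, 671}, |N(994)| = 14.
deg(638) = 14; N(638) = {602, 178, 795, 119, 808, 552, 912, 994, 837, 910, 293, 935, 671, 111}.
deg(207) = 14; N(207) = {343, 119, 808, 552, 238, 912, 994, 239, 910, 995, 778, 371, 640, 111}.
Every vertex has degree 14 (N=29); SR(29,14,6,7) — a Paley graph.
spec(A) ≈ [14.0, 2.1926, -3.1926] (distinct, 4 d.p.).
λ_max=14, λ_min=-sqrt(29)/2 - 1/2; ϑ = −29·λ_min/(λ_max−λ_min) = sqrt(29).
≈ 5.385165 (to 6 d.p.).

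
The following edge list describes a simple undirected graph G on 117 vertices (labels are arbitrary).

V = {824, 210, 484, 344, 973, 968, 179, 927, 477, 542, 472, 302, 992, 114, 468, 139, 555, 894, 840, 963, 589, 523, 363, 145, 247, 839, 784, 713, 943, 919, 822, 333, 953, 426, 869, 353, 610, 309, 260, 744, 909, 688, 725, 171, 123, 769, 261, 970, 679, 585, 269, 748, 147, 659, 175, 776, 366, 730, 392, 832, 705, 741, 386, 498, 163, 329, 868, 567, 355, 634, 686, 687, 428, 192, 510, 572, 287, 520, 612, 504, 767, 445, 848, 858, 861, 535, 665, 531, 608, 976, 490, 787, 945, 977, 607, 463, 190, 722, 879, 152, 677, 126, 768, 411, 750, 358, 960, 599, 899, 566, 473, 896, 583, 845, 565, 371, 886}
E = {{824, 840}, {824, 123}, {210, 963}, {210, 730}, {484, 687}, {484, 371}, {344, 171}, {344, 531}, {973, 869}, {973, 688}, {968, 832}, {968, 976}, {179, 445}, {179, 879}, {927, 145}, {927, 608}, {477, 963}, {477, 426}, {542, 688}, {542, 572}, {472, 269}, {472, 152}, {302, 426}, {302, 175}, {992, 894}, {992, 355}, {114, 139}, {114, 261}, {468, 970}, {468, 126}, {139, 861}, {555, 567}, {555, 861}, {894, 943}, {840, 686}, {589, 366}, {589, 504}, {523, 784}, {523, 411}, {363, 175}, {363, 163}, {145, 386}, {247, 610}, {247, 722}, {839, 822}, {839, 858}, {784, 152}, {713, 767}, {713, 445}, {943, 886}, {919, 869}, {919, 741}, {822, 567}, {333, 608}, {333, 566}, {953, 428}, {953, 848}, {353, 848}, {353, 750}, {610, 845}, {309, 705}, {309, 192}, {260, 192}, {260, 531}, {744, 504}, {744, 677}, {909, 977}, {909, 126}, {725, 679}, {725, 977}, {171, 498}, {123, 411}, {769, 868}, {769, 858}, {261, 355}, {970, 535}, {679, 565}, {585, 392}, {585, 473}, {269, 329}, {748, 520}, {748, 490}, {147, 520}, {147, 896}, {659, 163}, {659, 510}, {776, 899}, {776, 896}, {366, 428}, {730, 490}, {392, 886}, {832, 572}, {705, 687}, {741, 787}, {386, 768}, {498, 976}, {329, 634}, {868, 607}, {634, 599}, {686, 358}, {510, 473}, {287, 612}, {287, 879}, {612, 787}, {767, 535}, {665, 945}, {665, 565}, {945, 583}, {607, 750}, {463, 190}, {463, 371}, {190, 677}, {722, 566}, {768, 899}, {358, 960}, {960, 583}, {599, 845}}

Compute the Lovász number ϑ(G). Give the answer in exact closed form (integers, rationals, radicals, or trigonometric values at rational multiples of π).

117*cos(pi/117)/(cos(pi/117) + 1)

N(722) = {247, 566}, |N(722)| = 2.
deg(665) = 2; N(665) = {945, 565}.
Vertex 531 has 2 neighbors: 344, 260.
deg(953) = 2; N(953) = {428, 848}.
2-regular, N=117; the odd cycle C_{117}.
Distinct eigenvalues (to 3 d.p.): [2.0, 1.997, 1.988, 1.974, 1.954, 1.928, 1.897, 1.86, 1.818, 1.771, 1.718, 1.661, 1.599, 1.532, 1.461, 1.385, 1.306, 1.223, 1.136, 1.046, 0.953, 0.857, 0.759, 0.659, 0.556, 0.453, 0.347, 0.241, 0.134, 0.027, -0.081, -0.188, -0.294, -0.4, -0.505, -0.608, -0.709, -0.809, -0.906, -1.0, -1.092, -1.18, -1.265, -1.346, -1.424, -1.497, -1.566, -1.631, -1.69, -1.745, -1.795, -1.84, -1.879, -1.913, -1.942, -1.965, -1.982, -1.994, -1.999].
With N=117: ϑ(G) = 117·(-(-1)*2*cos(pi/117))/(2−(-2*cos(pi/117))) = 117*cos(pi/117)/(cos(pi/117) + 1).
Numerically 58.48945.
α=58, χ(Ḡ)=59; ϑ=117*cos(pi/117)/(cos(pi/117) + 1) lies between (both strict).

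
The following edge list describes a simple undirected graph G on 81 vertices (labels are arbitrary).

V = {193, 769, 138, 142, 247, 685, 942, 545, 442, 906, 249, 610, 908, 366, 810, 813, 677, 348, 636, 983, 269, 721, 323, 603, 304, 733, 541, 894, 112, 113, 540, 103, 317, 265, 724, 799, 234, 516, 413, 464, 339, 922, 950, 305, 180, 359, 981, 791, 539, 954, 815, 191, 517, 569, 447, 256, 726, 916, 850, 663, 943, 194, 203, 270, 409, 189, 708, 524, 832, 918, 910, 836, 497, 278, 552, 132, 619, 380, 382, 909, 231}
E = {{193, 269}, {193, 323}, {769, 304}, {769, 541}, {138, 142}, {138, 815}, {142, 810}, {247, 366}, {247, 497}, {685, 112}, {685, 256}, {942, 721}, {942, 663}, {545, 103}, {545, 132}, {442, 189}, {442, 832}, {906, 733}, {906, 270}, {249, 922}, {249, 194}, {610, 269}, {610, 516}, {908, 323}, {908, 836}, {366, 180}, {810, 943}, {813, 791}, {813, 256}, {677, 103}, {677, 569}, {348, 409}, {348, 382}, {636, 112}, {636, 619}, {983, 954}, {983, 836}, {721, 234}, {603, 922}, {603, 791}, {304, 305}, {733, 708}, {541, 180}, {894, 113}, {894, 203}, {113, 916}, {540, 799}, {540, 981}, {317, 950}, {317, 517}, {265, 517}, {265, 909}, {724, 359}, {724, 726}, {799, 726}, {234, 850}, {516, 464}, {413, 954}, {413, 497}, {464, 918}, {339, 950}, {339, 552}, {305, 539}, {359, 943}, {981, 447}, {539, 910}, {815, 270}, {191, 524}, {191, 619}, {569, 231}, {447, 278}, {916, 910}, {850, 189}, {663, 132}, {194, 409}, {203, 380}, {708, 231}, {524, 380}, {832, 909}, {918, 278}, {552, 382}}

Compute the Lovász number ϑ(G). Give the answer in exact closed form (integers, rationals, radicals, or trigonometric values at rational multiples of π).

81*cos(pi/81)/(cos(pi/81) + 1)

N(908) = {323, 836}, |N(908)| = 2.
Vertex 442 has 2 neighbors: 189, 832.
deg(981) = 2; N(981) = {540, 447}.
N(910) = {539, 916}, |N(910)| = 2.
81-vertex 2-regular graph: connected 2-regular on 81 ⇒ C_{81}.
Distinct eigenvalues (to 3 d.p.): [2.0, 1.994, 1.976, 1.946, 1.904, 1.851, 1.787, 1.712, 1.627, 1.532, 1.428, 1.315, 1.194, 1.066, 0.932, 0.792, 0.647, 0.499, 0.347, 0.194, 0.039, -0.116, -0.271, -0.423, -0.574, -0.72, -0.863, -1.0, -1.131, -1.256, -1.372, -1.481, -1.581, -1.671, -1.751, -1.821, -1.879, -1.927, -1.963, -1.986, -1.998].
ϑ = −N·λ_min/(λ_max−λ_min) = −81·(-2*cos(pi/81))/(2−(-2*cos(pi/81))) = 81*cos(pi/81)/(cos(pi/81) + 1).
≈ 40.484765 (to 6 d.p.).
Lovász sandwich 40 ≤ 81*cos(pi/81)/(cos(pi/81) + 1) ≤ 41: both strict.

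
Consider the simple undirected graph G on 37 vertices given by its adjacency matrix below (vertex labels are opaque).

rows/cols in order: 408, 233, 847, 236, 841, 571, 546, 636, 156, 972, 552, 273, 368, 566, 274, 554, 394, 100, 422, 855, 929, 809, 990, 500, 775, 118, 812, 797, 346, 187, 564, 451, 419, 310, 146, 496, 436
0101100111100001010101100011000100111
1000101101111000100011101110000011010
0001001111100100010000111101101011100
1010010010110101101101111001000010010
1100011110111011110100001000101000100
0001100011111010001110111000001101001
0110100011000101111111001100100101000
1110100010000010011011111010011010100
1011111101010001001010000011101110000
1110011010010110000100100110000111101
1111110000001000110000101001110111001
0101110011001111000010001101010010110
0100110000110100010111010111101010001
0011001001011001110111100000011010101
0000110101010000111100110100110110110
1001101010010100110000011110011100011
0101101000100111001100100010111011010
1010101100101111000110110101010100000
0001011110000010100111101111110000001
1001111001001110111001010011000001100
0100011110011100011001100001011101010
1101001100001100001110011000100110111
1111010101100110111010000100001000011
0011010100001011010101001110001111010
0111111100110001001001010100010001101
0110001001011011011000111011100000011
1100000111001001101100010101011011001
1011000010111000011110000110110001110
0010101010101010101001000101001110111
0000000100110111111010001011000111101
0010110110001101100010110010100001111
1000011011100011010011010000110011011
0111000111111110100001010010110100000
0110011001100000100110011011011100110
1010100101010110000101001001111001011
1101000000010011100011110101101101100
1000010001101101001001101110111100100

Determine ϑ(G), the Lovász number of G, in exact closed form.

deg(775) = 18; N(775) = {233, 847, 236, 841, 571, 546, 636, 552, 273, 554, 422, 809, 500, 118, 187, 310, 146, 436}.
N(990) = {408, 233, 847, 236, 571, 636, 972, 552, 566, 274, 394, 100, 422, 929, 118, 564, 496, 436}, |N(990)| = 18.
Vertex 636 has 18 neighbors: 408, 233, 847, 841, 156, 274, 100, 422, 929, 809, 990, 500, 775, 812, 187, 564, 419, 146.
deg(187) = 18; N(187) = {636, 552, 273, 566, 274, 554, 394, 100, 422, 929, 775, 812, 797, 451, 419, 310, 146, 436}.
Regular of degree 18 on 37 vertices: Paley(37): SR with (k,λ,μ)=(18,8,9).
The 3 distinct eigenvalues: [18.0, 2.5414, -3.5414].
ϑ = −N·λ_min/(λ_max−λ_min) = −37·(-sqrt(37)/2 - 1/2)/(18−(-sqrt(37)/2 - 1/2)) = sqrt(37).
= 6.0827625… (decimal).

sqrt(37)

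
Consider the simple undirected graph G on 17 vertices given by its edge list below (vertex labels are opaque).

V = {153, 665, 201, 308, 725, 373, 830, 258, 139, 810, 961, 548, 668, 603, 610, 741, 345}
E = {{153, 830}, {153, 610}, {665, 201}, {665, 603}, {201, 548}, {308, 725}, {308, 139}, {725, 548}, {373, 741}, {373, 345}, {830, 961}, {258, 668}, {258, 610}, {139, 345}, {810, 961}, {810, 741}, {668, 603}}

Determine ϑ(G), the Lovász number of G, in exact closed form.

17*cos(pi/17)/(cos(pi/17) + 1)

deg(725) = 2; N(725) = {308, 548}.
deg(373) = 2; N(373) = {741, 345}.
N(668) = {258, 603}, |N(668)| = 2.
deg(610) = 2; N(610) = {153, 258}.
G on 17 vertices is 2-regular; a single 17-cycle (edge-transitive).
A has 9 distinct eigenvalues ≈ [2.0, 1.86494, 1.47802, 0.89148, 0.18454, -0.54733, -1.20527, -1.70043, -1.96595].
With N=17: ϑ(G) = 17·(-(-1)*2*cos(pi/17))/(2−(-2*cos(pi/17))) = 17*cos(pi/17)/(cos(pi/17) + 1).
ϑ(G) ≈ 8.427014314.
Lovász sandwich 8 ≤ 17*cos(pi/17)/(cos(pi/17) + 1) ≤ 9: both strict.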